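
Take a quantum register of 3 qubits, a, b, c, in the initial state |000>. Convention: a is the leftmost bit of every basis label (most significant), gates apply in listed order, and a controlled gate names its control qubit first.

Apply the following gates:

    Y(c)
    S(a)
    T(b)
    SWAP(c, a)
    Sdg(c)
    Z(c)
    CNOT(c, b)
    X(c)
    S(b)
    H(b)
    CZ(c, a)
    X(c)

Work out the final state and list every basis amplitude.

The final amplitudes are -sqrt(2)*I/2 on |100>, -sqrt(2)*I/2 on |110>, and 0 on every other basis state.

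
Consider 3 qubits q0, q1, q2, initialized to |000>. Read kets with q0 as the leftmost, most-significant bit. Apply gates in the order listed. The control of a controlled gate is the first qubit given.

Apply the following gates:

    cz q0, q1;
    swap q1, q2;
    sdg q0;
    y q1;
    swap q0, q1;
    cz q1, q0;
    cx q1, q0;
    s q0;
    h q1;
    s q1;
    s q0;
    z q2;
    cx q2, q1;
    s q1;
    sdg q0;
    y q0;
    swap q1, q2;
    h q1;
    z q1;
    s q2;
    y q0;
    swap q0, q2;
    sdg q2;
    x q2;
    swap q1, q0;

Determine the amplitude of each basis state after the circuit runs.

The resulting statevector has amplitude I/2 on |000>, 0 on |001>, 1/2 on |010>, 0 on |011>, -I/2 on |100>, 0 on |101>, -1/2 on |110>, 0 on |111>.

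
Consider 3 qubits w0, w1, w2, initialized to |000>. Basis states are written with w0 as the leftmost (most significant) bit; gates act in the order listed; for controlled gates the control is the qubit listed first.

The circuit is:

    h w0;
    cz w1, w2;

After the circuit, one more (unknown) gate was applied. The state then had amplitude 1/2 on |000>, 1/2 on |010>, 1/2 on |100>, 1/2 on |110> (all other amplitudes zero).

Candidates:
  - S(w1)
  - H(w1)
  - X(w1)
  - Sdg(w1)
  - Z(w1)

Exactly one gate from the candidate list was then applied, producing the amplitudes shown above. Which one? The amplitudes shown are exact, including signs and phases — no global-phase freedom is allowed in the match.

The applied gate was H(w1).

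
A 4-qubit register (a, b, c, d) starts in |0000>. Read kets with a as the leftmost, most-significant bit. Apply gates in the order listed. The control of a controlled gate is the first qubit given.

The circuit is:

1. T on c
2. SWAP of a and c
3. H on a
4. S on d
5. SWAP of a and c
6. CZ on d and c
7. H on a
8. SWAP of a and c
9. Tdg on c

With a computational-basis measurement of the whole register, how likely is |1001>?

A full measurement returns |1001> with probability 0.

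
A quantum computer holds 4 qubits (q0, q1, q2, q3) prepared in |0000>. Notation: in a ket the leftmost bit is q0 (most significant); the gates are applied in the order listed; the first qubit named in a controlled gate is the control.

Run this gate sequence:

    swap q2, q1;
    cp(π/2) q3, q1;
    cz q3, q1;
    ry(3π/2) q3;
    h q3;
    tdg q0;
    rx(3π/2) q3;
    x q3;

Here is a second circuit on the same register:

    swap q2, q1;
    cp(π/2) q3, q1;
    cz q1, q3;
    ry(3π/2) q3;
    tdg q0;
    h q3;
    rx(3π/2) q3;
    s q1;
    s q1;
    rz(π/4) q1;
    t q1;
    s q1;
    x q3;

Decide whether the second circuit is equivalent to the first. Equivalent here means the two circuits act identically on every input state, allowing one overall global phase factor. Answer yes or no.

Yes — the two circuits implement the same unitary up to a global phase.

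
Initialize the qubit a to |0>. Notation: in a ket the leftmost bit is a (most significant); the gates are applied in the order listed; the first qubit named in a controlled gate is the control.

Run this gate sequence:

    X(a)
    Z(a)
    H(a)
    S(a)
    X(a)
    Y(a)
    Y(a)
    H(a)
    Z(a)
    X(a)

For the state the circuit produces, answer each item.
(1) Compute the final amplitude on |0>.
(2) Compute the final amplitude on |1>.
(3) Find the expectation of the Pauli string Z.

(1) |0> carries amplitude -1/2 - I/2 in the final state.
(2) The amplitude on |1> is -1/2 + I/2.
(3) The observable Z averages to 0.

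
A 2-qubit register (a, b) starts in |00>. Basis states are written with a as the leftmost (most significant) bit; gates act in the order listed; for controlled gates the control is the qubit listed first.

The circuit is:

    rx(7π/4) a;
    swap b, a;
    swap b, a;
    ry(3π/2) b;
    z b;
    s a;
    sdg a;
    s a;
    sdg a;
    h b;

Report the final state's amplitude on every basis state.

After the circuit, the state carries amplitude sqrt(sqrt(2) + 2)/2 on |00>, 0 on |01>, I*sqrt(2 - sqrt(2))/2 on |10>, 0 on |11>. Key observation: gates 6-9 undo each other exactly, leaving only the rest of the circuit to track.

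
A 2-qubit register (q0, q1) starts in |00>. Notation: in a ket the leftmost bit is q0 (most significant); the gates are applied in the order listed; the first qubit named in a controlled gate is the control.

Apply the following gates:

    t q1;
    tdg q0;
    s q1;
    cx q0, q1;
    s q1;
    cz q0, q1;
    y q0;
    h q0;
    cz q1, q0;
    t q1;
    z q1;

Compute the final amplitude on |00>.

The amplitude on |00> is sqrt(2)*I/2.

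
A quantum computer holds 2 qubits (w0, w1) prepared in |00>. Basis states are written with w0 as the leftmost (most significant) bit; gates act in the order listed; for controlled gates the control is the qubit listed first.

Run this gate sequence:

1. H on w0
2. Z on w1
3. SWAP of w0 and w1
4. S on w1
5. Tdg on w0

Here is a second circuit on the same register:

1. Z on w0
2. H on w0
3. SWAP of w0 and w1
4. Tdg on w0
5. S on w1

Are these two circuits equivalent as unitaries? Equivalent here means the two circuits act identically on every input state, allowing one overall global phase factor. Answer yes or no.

No: there is an input state on which the two circuits produce genuinely different outputs (not merely differing by a phase).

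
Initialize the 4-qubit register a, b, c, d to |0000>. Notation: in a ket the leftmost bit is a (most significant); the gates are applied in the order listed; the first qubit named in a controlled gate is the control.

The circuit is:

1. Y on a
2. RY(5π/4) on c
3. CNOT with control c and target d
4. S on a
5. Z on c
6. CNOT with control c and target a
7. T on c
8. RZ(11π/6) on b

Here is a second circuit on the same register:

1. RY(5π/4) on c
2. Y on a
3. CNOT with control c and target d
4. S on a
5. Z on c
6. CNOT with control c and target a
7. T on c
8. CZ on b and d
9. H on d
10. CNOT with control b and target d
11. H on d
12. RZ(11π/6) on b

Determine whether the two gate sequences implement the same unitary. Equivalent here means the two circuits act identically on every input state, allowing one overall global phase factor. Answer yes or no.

Yes, they are equivalent — the unitaries differ by at most a global phase.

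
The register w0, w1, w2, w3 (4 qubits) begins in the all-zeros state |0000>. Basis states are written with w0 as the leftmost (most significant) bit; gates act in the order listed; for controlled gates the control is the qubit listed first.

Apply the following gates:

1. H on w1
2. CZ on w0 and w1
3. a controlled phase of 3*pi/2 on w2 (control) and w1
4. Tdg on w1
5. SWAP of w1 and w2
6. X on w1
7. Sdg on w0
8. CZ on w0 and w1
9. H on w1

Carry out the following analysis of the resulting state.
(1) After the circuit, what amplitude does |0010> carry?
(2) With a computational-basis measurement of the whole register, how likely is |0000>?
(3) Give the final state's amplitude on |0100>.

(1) The amplitude on |0010> is -exp(3*I*pi/4)/2.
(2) The probability of measuring |0000> is 1/4.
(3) The final state's coefficient on |0100> equals -1/2.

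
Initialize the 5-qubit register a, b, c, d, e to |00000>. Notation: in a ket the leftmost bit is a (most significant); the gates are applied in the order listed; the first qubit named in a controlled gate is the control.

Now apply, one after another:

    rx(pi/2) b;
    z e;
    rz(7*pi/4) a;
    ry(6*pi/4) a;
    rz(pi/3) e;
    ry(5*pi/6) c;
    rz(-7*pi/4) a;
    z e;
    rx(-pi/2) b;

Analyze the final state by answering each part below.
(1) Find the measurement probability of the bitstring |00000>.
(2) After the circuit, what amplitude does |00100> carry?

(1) Outcome |00000> occurs with probability 1/4 - sqrt(3)/8.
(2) The amplitude on |00100> is (1 + sqrt(3))*exp(5*I*pi/6)/4.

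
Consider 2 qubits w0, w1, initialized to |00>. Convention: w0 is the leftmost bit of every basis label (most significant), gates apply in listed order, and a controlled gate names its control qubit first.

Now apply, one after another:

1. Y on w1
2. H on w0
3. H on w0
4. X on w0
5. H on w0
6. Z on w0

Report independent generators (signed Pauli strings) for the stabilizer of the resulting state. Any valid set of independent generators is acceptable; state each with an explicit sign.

The stabilizer group can be generated by +XI, -IZ, among other valid generating sets. Key observation: steps 3-6 multiply out to the identity, so the circuit reduces to the remaining gates.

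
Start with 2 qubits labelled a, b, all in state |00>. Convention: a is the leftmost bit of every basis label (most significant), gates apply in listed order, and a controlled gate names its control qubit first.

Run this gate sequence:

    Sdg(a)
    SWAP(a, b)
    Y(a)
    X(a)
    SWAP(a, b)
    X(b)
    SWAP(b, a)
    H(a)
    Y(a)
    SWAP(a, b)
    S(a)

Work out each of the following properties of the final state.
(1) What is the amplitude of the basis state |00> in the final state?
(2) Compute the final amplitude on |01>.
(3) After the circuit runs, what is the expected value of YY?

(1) |00> carries amplitude -sqrt(2)/2 in the final state.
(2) |01> carries amplitude -sqrt(2)/2 in the final state.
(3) The observable YY averages to 0.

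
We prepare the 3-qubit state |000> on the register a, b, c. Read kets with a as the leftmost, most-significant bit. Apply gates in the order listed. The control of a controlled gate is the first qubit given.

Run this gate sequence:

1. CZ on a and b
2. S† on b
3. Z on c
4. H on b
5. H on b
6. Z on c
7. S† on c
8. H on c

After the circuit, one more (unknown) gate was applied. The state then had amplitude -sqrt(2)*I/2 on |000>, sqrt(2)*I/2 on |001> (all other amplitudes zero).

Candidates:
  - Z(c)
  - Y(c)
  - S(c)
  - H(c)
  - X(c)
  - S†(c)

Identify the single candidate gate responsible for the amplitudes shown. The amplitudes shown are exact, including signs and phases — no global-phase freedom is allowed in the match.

The applied gate was Y(c). Key observation: steps 3-6 multiply out to the identity, so the circuit reduces to the remaining gates.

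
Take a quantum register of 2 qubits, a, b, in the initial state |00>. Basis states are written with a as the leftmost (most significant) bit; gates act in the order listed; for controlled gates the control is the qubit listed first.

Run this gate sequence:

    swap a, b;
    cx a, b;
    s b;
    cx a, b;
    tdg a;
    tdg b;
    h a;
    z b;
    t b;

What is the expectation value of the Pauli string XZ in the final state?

In the final state, XZ has expectation 1.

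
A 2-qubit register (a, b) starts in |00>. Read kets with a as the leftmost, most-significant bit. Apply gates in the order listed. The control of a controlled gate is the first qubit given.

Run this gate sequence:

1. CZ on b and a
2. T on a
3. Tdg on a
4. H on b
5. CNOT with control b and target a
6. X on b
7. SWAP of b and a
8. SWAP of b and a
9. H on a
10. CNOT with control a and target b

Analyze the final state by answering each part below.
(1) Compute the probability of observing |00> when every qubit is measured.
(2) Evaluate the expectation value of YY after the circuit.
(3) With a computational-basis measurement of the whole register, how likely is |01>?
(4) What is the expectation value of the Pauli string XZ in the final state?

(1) The probability of measuring |00> is 1/4.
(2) The observable YY averages to 1.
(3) The probability of measuring |01> is 1/4.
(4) In the final state, XZ has expectation 1.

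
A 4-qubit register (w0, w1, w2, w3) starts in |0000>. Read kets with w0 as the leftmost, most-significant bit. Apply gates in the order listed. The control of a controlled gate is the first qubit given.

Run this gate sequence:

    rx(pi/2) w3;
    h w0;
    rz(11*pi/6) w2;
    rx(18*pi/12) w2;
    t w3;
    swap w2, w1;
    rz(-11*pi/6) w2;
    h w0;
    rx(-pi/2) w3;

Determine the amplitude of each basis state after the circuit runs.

After the circuit, the state carries amplitude sqrt(2)*(-1 - exp(I*pi/4))/4 on |0000>, sqrt(2)*(-I + exp(3*I*pi/4))/4 on |0001>, sqrt(2)*(-I - exp(3*I*pi/4))/4 on |0100>, sqrt(2)*(1 - exp(I*pi/4))/4 on |0101>, and 0 on every other basis state.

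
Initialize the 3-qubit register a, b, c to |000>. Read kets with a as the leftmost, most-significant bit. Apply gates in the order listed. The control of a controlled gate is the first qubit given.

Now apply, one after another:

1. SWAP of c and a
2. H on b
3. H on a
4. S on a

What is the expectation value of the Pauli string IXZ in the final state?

The expectation value of IXZ is 1.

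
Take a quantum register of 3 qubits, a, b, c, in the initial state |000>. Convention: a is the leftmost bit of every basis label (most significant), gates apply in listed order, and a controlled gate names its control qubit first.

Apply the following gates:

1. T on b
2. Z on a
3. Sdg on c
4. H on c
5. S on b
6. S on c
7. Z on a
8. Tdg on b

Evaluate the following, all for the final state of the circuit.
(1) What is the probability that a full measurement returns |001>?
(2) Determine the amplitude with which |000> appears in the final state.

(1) A full measurement returns |001> with probability 1/2.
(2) The final state's coefficient on |000> equals sqrt(2)/2.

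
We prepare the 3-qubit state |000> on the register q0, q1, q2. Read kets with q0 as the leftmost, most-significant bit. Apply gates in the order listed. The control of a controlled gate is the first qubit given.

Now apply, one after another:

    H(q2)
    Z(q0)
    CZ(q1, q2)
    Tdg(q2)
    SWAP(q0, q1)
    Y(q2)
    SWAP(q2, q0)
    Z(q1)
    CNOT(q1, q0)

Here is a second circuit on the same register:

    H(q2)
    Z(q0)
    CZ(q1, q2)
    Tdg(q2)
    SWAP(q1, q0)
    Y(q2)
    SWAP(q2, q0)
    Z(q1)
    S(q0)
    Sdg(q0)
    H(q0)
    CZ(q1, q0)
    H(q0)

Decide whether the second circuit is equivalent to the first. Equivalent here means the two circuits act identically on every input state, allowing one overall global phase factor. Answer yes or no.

Yes — the two circuits implement the same unitary up to a global phase.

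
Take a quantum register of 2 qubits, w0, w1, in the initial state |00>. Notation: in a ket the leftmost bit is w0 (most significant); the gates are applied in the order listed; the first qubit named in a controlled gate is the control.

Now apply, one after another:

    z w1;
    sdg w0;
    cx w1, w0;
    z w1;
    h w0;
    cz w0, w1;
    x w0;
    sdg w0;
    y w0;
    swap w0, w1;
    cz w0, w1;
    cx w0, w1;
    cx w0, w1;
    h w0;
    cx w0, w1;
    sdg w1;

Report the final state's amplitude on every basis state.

The final amplitudes are -1/2 on |00>, 1/2 on |01>, I/2 on |10>, I/2 on |11>. Key observation: gates 12-13 undo each other exactly, leaving only the rest of the circuit to track.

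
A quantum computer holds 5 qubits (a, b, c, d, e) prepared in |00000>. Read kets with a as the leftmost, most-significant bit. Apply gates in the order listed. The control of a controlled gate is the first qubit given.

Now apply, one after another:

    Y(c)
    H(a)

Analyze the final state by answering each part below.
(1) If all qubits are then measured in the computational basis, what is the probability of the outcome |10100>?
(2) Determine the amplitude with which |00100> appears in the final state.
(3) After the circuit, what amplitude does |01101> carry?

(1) The probability of measuring |10100> is 1/2.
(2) The final state's coefficient on |00100> equals sqrt(2)*I/2.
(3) The final state's coefficient on |01101> equals 0.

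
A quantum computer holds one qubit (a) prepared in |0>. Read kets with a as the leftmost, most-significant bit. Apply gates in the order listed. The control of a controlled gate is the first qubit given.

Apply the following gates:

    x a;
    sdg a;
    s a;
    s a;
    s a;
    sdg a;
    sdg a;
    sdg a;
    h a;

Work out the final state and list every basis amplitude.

After the circuit, the state carries amplitude -sqrt(2)*I/2 on |0>, sqrt(2)*I/2 on |1>.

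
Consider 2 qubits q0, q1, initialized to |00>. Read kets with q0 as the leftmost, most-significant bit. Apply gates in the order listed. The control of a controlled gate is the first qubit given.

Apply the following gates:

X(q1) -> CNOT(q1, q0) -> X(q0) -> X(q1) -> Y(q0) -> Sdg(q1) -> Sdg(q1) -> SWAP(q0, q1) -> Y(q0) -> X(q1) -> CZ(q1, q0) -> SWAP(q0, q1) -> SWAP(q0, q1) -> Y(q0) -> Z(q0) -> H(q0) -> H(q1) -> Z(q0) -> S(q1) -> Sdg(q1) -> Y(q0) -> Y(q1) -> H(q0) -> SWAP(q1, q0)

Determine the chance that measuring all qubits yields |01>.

Outcome |01> occurs with probability 0.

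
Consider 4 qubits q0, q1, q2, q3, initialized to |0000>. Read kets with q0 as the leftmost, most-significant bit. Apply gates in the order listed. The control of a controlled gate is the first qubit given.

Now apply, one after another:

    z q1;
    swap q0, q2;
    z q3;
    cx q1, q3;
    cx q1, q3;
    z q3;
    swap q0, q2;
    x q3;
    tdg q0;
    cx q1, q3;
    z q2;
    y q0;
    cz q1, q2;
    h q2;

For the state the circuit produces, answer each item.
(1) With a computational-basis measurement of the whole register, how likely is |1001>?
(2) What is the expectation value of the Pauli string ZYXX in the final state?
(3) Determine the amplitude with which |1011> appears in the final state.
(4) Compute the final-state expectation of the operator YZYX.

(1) The probability of measuring |1001> is 1/2.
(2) The observable ZYXX averages to 0.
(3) |1011> carries amplitude sqrt(2)*I/2 in the final state.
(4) The observable YZYX averages to 0.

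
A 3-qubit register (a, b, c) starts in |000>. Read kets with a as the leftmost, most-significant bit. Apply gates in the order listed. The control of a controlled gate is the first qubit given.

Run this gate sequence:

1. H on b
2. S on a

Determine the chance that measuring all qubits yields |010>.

The probability of measuring |010> is 1/2.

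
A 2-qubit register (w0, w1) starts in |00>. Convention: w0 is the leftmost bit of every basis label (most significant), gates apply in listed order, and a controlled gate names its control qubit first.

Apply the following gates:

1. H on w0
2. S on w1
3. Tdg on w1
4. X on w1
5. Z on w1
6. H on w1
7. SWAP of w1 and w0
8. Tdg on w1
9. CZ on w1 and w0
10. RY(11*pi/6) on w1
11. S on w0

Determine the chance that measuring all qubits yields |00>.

Outcome |00> occurs with probability sqrt(2)/16 + 1/4.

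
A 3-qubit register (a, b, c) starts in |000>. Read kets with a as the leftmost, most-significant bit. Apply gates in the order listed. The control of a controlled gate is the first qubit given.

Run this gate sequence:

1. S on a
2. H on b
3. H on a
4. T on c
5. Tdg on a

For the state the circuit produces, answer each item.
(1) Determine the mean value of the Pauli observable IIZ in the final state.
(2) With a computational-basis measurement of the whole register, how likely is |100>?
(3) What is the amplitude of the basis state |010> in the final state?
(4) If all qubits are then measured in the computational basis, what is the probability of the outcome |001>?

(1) In the final state, IIZ has expectation 1.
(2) Outcome |100> occurs with probability 1/4.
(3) The final state's coefficient on |010> equals 1/2.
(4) Outcome |001> occurs with probability 0.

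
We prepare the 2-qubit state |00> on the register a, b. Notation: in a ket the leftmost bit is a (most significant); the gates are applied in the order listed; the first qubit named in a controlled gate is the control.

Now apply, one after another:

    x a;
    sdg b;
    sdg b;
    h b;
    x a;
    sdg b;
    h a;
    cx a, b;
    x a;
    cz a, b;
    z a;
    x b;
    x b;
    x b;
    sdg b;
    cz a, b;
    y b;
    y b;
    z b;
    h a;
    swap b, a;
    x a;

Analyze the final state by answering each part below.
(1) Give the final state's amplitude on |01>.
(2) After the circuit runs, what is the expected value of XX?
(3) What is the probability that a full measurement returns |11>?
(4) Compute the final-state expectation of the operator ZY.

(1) The amplitude on |01> is sqrt(2)*(1 - I)/4.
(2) The expectation value of XX is 1.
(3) Outcome |11> occurs with probability 1/4.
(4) In the final state, ZY has expectation -1.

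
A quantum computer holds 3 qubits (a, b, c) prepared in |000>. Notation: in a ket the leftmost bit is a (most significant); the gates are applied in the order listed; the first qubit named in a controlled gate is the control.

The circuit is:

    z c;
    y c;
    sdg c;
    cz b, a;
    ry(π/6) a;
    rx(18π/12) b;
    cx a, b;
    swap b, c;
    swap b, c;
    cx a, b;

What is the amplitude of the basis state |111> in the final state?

|111> carries amplitude I*(1 - sqrt(3))/4 in the final state. Key observation: gates 7-10 undo each other exactly, leaving only the rest of the circuit to track.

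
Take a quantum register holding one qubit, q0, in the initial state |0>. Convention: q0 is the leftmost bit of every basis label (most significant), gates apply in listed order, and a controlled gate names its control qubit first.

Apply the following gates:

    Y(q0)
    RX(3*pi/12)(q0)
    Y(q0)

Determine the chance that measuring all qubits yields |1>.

The probability of measuring |1> is 1/2 - sqrt(2)/4.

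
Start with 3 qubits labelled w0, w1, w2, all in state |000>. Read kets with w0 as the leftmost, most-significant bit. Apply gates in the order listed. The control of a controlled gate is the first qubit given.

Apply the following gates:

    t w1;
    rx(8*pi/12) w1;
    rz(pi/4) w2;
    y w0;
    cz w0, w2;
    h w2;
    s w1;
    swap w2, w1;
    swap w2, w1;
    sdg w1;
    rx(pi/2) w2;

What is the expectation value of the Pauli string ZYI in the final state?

The observable ZYI averages to sqrt(3)/2. Key observation: steps 7-10 multiply out to the identity, so the circuit reduces to the remaining gates.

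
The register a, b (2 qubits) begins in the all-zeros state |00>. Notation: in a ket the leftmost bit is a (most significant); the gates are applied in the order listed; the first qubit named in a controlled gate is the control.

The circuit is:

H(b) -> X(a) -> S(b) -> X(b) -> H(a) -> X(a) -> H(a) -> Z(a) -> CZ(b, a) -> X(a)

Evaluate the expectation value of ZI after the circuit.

The expectation value of ZI is 1.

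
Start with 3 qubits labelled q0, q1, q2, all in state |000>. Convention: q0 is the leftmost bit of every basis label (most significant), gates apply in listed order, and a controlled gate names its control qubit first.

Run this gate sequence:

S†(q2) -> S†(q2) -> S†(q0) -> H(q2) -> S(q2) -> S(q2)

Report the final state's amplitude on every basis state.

After the circuit, the state carries amplitude sqrt(2)/2 on |000>, -sqrt(2)/2 on |001>, and 0 on every other basis state.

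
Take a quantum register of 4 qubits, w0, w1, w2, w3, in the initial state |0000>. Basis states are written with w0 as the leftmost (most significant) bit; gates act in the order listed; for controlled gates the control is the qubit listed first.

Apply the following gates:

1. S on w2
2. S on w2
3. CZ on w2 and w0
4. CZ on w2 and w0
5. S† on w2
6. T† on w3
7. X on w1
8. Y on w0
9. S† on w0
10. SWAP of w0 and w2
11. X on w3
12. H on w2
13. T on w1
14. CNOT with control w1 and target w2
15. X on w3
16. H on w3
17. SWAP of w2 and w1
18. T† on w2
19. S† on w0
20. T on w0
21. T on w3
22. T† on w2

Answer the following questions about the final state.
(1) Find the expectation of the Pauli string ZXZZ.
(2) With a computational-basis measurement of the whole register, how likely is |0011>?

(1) In the final state, ZXZZ has expectation 0. Key observation: the block from step 2 through step 5 cancels to the identity and can be dropped.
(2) The probability of measuring |0011> is 1/4.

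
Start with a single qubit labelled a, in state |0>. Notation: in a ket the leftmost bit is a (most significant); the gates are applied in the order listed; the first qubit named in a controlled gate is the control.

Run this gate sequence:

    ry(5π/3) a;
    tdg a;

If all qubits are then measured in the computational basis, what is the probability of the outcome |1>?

Outcome |1> occurs with probability 1/4.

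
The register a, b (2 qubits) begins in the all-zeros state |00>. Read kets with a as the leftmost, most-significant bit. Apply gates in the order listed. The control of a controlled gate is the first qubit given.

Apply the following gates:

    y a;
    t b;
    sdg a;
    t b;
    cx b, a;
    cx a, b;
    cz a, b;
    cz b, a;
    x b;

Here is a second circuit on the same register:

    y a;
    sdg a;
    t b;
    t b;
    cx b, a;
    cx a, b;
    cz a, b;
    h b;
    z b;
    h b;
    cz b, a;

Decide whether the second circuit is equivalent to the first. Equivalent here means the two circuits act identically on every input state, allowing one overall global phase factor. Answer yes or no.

No, they are not equivalent — no single phase factor reconciles the two unitaries.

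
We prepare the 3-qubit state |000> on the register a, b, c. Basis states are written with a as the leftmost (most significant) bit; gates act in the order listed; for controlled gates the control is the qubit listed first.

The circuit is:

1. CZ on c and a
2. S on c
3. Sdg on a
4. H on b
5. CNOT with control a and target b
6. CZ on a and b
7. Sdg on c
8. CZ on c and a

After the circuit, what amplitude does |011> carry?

|011> carries amplitude 0 in the final state.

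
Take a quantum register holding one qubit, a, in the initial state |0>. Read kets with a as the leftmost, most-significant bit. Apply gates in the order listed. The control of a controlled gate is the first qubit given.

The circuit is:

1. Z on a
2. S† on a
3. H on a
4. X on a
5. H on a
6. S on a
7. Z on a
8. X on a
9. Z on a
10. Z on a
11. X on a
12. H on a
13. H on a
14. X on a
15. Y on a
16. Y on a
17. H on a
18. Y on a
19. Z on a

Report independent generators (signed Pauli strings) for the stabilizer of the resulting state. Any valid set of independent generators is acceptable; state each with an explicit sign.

One valid set of independent stabilizer generators is -X (any independent generating set of the same group is equally correct). Key observation: gates 11-14 undo each other exactly, leaving only the rest of the circuit to track.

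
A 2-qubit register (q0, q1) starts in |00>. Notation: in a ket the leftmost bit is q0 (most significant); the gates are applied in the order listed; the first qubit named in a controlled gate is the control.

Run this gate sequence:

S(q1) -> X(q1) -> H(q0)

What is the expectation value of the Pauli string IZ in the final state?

In the final state, IZ has expectation -1.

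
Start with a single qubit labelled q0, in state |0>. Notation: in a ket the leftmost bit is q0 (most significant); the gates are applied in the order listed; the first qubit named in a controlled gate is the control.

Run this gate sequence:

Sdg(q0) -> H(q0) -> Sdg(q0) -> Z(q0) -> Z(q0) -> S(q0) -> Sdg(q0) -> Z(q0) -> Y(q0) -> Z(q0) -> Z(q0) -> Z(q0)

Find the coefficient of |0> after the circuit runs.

The amplitude on |0> is sqrt(2)/2. Key observation: steps 5-8 multiply out to the identity, so the circuit reduces to the remaining gates.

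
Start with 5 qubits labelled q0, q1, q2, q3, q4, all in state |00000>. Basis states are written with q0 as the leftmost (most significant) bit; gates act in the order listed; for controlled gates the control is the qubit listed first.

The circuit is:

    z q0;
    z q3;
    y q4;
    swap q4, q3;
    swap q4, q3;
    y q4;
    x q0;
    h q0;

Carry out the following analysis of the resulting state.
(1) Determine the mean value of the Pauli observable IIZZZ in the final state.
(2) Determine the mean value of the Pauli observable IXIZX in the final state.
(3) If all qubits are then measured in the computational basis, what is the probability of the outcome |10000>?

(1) The observable IIZZZ averages to 1. Key observation: steps 3-6 multiply out to the identity, so the circuit reduces to the remaining gates.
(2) The observable IXIZX averages to 0.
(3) A full measurement returns |10000> with probability 1/2.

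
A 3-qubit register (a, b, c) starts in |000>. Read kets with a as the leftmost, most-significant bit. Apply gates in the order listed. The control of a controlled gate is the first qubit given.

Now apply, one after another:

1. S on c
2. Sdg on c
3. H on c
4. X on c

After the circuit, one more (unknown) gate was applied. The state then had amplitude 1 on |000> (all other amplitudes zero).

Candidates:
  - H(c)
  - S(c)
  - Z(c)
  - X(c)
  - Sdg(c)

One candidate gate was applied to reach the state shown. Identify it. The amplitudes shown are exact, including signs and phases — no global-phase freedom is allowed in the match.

It was H(c) that produced the state shown.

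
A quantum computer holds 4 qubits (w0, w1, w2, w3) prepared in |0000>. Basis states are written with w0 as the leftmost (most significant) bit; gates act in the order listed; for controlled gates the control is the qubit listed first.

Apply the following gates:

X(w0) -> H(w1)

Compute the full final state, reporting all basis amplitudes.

The resulting statevector has amplitude sqrt(2)/2 on |1000>, sqrt(2)/2 on |1100>, and 0 on every other basis state.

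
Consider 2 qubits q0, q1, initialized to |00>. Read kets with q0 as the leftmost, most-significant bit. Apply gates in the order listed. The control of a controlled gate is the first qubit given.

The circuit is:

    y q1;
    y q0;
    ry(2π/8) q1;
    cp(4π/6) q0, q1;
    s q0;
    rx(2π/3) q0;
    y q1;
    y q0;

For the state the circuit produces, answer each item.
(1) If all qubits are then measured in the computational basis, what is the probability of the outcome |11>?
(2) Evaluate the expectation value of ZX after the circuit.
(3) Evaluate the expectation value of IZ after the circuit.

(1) The probability of measuring |11> is 3/8 - 3*sqrt(2)/16.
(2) The observable ZX averages to sqrt(2)/8.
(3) The expectation value of IZ is sqrt(2)/2.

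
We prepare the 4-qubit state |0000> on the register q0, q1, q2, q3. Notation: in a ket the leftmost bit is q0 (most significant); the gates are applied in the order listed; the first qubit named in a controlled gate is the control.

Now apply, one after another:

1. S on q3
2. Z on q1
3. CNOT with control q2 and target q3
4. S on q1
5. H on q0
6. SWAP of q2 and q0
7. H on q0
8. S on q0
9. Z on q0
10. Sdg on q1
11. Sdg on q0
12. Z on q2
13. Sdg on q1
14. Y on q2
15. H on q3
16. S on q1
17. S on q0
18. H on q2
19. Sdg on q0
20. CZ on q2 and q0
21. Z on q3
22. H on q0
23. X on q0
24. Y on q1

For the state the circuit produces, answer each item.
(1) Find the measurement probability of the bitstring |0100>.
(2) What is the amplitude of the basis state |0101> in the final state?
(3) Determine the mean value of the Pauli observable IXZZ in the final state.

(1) Outcome |0100> occurs with probability 1/2.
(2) |0101> carries amplitude sqrt(2)/2 in the final state.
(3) The observable IXZZ averages to 0.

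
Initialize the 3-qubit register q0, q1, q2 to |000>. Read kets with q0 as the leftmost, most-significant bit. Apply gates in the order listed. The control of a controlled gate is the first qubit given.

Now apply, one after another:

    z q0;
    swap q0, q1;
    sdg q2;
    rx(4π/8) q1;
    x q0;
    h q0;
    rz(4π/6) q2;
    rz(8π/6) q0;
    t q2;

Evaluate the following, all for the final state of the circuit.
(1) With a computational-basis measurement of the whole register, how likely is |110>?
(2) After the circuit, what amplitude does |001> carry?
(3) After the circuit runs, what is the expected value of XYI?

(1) A full measurement returns |110> with probability 1/4.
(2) The final state's coefficient on |001> equals 0.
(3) The observable XYI averages to -1/2.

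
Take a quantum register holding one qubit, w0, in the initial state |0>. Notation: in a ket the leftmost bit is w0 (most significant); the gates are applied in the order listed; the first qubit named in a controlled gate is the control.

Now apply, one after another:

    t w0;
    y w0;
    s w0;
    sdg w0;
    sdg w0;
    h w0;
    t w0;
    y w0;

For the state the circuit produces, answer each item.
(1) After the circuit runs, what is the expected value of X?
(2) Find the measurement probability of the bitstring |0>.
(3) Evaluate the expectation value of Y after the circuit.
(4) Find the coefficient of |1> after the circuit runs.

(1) The expectation value of X is sqrt(2)/2.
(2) Outcome |0> occurs with probability 1/2.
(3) The observable Y averages to -sqrt(2)/2.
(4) The amplitude on |1> is sqrt(2)*I/2.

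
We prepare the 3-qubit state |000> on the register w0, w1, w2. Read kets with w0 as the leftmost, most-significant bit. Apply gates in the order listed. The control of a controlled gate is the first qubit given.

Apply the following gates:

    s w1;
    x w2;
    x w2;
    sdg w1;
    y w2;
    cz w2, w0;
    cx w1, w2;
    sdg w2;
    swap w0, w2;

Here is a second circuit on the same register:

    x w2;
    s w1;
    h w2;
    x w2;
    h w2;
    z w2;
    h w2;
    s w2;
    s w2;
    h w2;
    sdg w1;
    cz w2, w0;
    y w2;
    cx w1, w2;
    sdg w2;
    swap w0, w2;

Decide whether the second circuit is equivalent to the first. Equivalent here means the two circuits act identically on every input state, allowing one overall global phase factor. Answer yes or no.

No: there is an input state on which the two circuits produce genuinely different outputs (not merely differing by a phase).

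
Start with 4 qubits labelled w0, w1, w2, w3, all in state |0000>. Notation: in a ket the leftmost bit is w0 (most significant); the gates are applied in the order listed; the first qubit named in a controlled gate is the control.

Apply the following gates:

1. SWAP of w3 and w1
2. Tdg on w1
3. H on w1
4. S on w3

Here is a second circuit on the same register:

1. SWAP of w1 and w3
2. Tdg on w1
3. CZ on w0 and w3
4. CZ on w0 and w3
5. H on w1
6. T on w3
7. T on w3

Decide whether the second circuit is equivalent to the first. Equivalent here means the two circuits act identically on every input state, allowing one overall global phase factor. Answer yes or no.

Yes — the two circuits implement the same unitary up to a global phase.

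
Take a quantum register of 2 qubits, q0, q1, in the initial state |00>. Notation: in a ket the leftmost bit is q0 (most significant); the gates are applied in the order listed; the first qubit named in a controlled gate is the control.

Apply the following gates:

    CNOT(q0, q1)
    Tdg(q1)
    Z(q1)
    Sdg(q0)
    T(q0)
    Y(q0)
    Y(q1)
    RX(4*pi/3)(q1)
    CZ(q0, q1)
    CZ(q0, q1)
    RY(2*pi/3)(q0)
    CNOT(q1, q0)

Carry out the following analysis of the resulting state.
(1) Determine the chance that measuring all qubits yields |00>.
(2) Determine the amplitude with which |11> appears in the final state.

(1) A full measurement returns |00> with probability 9/16. Key observation: the block from step 9 through step 10 cancels to the identity and can be dropped.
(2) |11> carries amplitude -sqrt(3)/4 in the final state.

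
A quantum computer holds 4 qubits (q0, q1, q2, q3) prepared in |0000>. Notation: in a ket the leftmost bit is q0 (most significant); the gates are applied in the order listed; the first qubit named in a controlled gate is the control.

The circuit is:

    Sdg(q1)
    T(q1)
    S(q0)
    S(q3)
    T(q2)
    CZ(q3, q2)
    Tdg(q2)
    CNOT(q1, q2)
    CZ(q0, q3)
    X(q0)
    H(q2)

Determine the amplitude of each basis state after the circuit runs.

The final amplitudes are sqrt(2)/2 on |1000>, sqrt(2)/2 on |1010>, and 0 on every other basis state.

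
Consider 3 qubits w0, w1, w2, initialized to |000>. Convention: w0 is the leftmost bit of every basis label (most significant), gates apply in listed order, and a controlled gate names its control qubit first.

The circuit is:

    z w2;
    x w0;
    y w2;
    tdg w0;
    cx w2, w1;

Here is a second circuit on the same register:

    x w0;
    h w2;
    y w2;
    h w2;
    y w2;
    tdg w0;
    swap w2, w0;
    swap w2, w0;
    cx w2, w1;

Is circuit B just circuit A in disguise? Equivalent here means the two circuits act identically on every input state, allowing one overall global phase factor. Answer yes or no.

No: there is an input state on which the two circuits produce genuinely different outputs (not merely differing by a phase).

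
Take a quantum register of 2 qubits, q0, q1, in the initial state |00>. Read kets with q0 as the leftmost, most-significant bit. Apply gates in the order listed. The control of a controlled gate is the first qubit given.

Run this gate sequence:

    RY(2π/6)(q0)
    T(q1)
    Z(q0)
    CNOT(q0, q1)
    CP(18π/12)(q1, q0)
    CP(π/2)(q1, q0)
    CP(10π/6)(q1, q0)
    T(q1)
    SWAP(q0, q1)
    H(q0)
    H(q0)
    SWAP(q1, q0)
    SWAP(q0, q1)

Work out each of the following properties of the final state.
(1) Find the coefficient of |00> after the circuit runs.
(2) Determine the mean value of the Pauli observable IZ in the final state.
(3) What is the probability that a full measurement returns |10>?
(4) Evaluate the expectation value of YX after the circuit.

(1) |00> carries amplitude sqrt(3)/2 in the final state. Key observation: steps 10-11 multiply out to the identity, so the circuit reduces to the remaining gates.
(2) The observable IZ averages to 1/2.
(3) Outcome |10> occurs with probability 0.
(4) The expectation value of YX is -sqrt(6)/8 + 3*sqrt(2)/8.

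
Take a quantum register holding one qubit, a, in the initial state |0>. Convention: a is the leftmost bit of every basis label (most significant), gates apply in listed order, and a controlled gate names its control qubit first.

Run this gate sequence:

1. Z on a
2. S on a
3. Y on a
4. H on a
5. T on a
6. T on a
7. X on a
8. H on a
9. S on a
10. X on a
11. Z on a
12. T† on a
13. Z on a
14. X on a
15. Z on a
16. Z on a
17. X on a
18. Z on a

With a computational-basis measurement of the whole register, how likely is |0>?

The probability of measuring |0> is 1/2.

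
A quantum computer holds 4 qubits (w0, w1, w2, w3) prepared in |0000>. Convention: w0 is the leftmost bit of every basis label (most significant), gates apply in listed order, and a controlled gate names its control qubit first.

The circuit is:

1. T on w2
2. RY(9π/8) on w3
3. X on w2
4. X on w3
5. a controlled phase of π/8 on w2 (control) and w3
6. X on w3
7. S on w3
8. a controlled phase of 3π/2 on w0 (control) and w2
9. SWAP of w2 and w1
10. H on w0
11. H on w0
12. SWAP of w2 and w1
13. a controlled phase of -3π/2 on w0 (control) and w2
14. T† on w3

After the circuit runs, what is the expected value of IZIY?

In the final state, IZIY has expectation -1/2 + sqrt(2)/4.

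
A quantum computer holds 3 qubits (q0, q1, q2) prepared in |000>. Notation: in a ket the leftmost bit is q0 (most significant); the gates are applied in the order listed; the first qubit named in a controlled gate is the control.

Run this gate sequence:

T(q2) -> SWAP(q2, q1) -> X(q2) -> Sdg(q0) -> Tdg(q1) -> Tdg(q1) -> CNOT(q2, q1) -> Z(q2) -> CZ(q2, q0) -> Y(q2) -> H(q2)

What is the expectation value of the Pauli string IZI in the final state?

In the final state, IZI has expectation -1.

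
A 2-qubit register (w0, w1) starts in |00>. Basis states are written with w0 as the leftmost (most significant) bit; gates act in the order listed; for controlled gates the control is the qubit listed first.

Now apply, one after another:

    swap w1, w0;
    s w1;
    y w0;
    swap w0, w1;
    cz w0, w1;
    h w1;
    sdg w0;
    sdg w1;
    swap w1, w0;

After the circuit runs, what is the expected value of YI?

The expectation value of YI is 1.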